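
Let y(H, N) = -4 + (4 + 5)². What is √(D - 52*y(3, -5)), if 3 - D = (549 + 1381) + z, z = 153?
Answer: 78*I ≈ 78.0*I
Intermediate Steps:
D = -2080 (D = 3 - ((549 + 1381) + 153) = 3 - (1930 + 153) = 3 - 1*2083 = 3 - 2083 = -2080)
y(H, N) = 77 (y(H, N) = -4 + 9² = -4 + 81 = 77)
√(D - 52*y(3, -5)) = √(-2080 - 52*77) = √(-2080 - 4004) = √(-6084) = 78*I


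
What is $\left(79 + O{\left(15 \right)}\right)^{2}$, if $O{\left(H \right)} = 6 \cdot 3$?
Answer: $9409$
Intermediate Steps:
$O{\left(H \right)} = 18$
$\left(79 + O{\left(15 \right)}\right)^{2} = \left(79 + 18\right)^{2} = 97^{2} = 9409$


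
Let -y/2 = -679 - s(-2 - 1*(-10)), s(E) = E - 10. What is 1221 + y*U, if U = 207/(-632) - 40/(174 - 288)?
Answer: 22562009/18012 ≈ 1252.6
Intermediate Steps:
s(E) = -10 + E
y = 1354 (y = -2*(-679 - (-10 + (-2 - 1*(-10)))) = -2*(-679 - (-10 + (-2 + 10))) = -2*(-679 - (-10 + 8)) = -2*(-679 - 1*(-2)) = -2*(-679 + 2) = -2*(-677) = 1354)
U = 841/36024 (U = 207*(-1/632) - 40/(-114) = -207/632 - 40*(-1/114) = -207/632 + 20/57 = 841/36024 ≈ 0.023346)
1221 + y*U = 1221 + 1354*(841/36024) = 1221 + 569357/18012 = 22562009/18012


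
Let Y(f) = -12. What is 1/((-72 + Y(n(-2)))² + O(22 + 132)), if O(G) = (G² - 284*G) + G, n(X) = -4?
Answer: -1/12810 ≈ -7.8064e-5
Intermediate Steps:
O(G) = G² - 283*G
1/((-72 + Y(n(-2)))² + O(22 + 132)) = 1/((-72 - 12)² + (22 + 132)*(-283 + (22 + 132))) = 1/((-84)² + 154*(-283 + 154)) = 1/(7056 + 154*(-129)) = 1/(7056 - 19866) = 1/(-12810) = -1/12810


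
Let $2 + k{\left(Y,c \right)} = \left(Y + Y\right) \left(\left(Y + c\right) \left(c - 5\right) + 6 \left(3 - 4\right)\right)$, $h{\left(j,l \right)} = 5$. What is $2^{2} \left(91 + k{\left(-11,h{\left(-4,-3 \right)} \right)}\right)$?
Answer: $884$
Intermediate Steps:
$k{\left(Y,c \right)} = -2 + 2 Y \left(-6 + \left(-5 + c\right) \left(Y + c\right)\right)$ ($k{\left(Y,c \right)} = -2 + \left(Y + Y\right) \left(\left(Y + c\right) \left(c - 5\right) + 6 \left(3 - 4\right)\right) = -2 + 2 Y \left(\left(Y + c\right) \left(-5 + c\right) + 6 \left(-1\right)\right) = -2 + 2 Y \left(\left(-5 + c\right) \left(Y + c\right) - 6\right) = -2 + 2 Y \left(-6 + \left(-5 + c\right) \left(Y + c\right)\right)$)
$2^{2} \left(91 + k{\left(-11,h{\left(-4,-3 \right)} \right)}\right) = 2^{2} \left(91 - \left(-130 - 550 + 550\right)\right) = 4 \left(91 + \left(-2 + 132 - 1210 + 550 + 2 \left(-11\right) 25 + 2 \cdot 5 \cdot 121\right)\right) = 4 \left(91 + \left(-2 + 132 - 1210 + 550 - 550 + 1210\right)\right) = 4 \left(91 + 130\right) = 4 \cdot 221 = 884$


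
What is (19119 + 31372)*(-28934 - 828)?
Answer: -1502713142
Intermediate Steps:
(19119 + 31372)*(-28934 - 828) = 50491*(-29762) = -1502713142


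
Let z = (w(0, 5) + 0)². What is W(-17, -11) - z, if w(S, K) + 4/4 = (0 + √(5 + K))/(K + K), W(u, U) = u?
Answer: -181/10 + √10/5 ≈ -17.468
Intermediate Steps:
w(S, K) = -1 + √(5 + K)/(2*K) (w(S, K) = -1 + (0 + √(5 + K))/(K + K) = -1 + √(5 + K)/((2*K)) = -1 + √(5 + K)*(1/(2*K)) = -1 + √(5 + K)/(2*K))
z = (-1 + √10/10)² (z = ((√(5 + 5)/2 - 1*5)/5 + 0)² = ((√10/2 - 5)/5 + 0)² = ((-5 + √10/2)/5 + 0)² = ((-1 + √10/10) + 0)² = (-1 + √10/10)² ≈ 0.46754)
W(-17, -11) - z = -17 - (10 - √10)²/100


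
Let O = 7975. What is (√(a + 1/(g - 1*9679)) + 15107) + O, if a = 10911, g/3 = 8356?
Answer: 23082 + 2*√645989362205/15389 ≈ 23186.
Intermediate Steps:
g = 25068 (g = 3*8356 = 25068)
(√(a + 1/(g - 1*9679)) + 15107) + O = (√(10911 + 1/(25068 - 1*9679)) + 15107) + 7975 = (√(10911 + 1/(25068 - 9679)) + 15107) + 7975 = (√(10911 + 1/15389) + 15107) + 7975 = (√(167909380/15389) + 15107) + 7975 = (2*√645989362205/15389 + 15107) + 7975 = (15107 + 2*√645989362205/15389) + 7975 = 23082 + 2*√645989362205/15389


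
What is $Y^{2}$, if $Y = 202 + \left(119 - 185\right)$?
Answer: $18496$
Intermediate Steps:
$Y = 136$ ($Y = 202 - 66 = 136$)
$Y^{2} = 136^{2} = 18496$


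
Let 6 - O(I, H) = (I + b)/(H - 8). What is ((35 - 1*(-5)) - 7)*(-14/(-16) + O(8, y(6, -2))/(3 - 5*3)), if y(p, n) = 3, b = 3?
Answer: 253/40 ≈ 6.3250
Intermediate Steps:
O(I, H) = 6 - (3 + I)/(-8 + H) (O(I, H) = 6 - (I + 3)/(H - 8) = 6 - (3 + I)/(-8 + H))
((35 - 1*(-5)) - 7)*(-14/(-16) + O(8, y(6, -2))/(3 - 5*3)) = ((35 - 1*(-5)) - 7)*(-14/(-16) + ((-51 - 1*8 + 6*3)/(-8 + 3))/(3 - 5*3)) = ((35 + 5) - 7)*(-14*(-1/16) + ((-51 - 8 + 18)/(-5))/(3 - 15)) = (40 - 7)*(7/8 - ⅕*(-41)/(-12)) = 33*(7/8 + (41/5)*(-1/12)) = 33*(7/8 - 41/60) = 33*(23/120) = 253/40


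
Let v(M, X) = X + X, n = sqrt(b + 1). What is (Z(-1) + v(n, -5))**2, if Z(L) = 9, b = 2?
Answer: 1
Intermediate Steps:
n = sqrt(3) (n = sqrt(2 + 1) = sqrt(3) ≈ 1.7320)
v(M, X) = 2*X
(Z(-1) + v(n, -5))**2 = (9 + 2*(-5))**2 = (9 - 10)**2 = (-1)**2 = 1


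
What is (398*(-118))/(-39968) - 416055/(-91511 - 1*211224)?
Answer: 1542326639/604985624 ≈ 2.5494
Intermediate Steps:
(398*(-118))/(-39968) - 416055/(-91511 - 1*211224) = -46964*(-1/39968) - 416055/(-91511 - 211224) = 11741/9992 - 416055/(-302735) = 11741/9992 - 416055*(-1/302735) = 11741/9992 + 83211/60547 = 1542326639/604985624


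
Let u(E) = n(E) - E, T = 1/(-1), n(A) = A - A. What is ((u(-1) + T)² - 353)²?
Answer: 124609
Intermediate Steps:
n(A) = 0
T = -1
u(E) = -E (u(E) = 0 - E = -E)
((u(-1) + T)² - 353)² = ((-1*(-1) - 1)² - 353)² = ((1 - 1)² - 353)² = (0² - 353)² = (0 - 353)² = (-353)² = 124609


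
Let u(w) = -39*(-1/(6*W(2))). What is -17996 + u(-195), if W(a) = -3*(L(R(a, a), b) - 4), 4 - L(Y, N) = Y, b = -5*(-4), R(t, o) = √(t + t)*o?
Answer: -431891/24 ≈ -17995.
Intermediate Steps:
R(t, o) = o*√2*√t (R(t, o) = √(2*t)*o = (√2*√t)*o = o*√2*√t)
b = 20
L(Y, N) = 4 - Y
W(a) = 3*√2*a^(3/2) (W(a) = -3*((4 - a*√2*√a) - 4) = -3*((4 - √2*a^(3/2)) - 4) = -(-3)*√2*a^(3/2) = 3*√2*a^(3/2))
u(w) = 13/24 (u(w) = -39/((-18*√2*2^(3/2))) = -39/((-18*√2*2*√2)) = -39/((-6*12)) = -39/(-72) = -39*(-1/72) = 13/24)
-17996 + u(-195) = -17996 + 13/24 = -431891/24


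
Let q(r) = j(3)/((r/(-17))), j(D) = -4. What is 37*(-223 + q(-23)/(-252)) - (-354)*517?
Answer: 253238012/1449 ≈ 1.7477e+5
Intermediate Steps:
q(r) = 68/r (q(r) = -4*(-17/r) = -(-68)/r = 68/r)
37*(-223 + q(-23)/(-252)) - (-354)*517 = 37*(-223 + (68/(-23))/(-252)) - (-354)*517 = 37*(-223 + (68*(-1/23))*(-1/252)) - 1*(-183018) = 37*(-223 - 68/23*(-1/252)) + 183018 = 37*(-223 + 17/1449) + 183018 = 37*(-323110/1449) + 183018 = -11955070/1449 + 183018 = 253238012/1449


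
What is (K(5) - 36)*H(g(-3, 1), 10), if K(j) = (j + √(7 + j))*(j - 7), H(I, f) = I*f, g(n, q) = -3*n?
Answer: -4140 - 360*√3 ≈ -4763.5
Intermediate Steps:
K(j) = (-7 + j)*(j + √(7 + j)) (K(j) = (j + √(7 + j))*(-7 + j) = (-7 + j)*(j + √(7 + j)))
(K(5) - 36)*H(g(-3, 1), 10) = ((5² - 7*5 - 7*√(7 + 5) + 5*√(7 + 5)) - 36)*(-3*(-3)*10) = ((25 - 35 - 14*√3 + 5*√12) - 36)*(9*10) = ((25 - 35 - 14*√3 + 5*(2*√3)) - 36)*90 = ((25 - 35 - 14*√3 + 10*√3) - 36)*90 = ((-10 - 4*√3) - 36)*90 = (-46 - 4*√3)*90 = -4140 - 360*√3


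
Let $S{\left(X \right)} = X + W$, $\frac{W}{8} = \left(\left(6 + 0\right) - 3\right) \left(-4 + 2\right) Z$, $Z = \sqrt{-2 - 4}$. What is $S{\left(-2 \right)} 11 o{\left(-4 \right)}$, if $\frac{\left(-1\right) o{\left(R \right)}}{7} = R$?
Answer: $-616 - 14784 i \sqrt{6} \approx -616.0 - 36213.0 i$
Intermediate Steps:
$o{\left(R \right)} = - 7 R$
$Z = i \sqrt{6}$ ($Z = \sqrt{-6} = i \sqrt{6} \approx 2.4495 i$)
$W = - 48 i \sqrt{6}$ ($W = 8 \left(\left(6 + 0\right) - 3\right) \left(-4 + 2\right) i \sqrt{6} = 8 \left(6 - 3\right) \left(-2\right) i \sqrt{6} = 8 \cdot 3 \left(-2\right) i \sqrt{6} = 8 \left(- 6 i \sqrt{6}\right) = - 48 i \sqrt{6} \approx - 117.58 i$)
$S{\left(X \right)} = X - 48 i \sqrt{6}$
$S{\left(-2 \right)} 11 o{\left(-4 \right)} = \left(-2 - 48 i \sqrt{6}\right) 11 \left(\left(-7\right) \left(-4\right)\right) = \left(-22 - 528 i \sqrt{6}\right) 28 = -616 - 14784 i \sqrt{6}$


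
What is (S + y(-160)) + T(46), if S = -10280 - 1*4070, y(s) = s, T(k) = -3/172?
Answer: -2495723/172 ≈ -14510.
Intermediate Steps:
T(k) = -3/172 (T(k) = -3*1/172 = -3/172)
S = -14350 (S = -10280 - 4070 = -14350)
(S + y(-160)) + T(46) = (-14350 - 160) - 3/172 = -14510 - 3/172 = -2495723/172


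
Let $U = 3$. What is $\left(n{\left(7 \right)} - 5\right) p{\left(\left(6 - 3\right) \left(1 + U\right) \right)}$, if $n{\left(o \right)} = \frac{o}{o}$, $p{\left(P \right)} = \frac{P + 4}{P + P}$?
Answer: $- \frac{8}{3} \approx -2.6667$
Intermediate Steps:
$p{\left(P \right)} = \frac{4 + P}{2 P}$
$n{\left(o \right)} = 1$
$\left(n{\left(7 \right)} - 5\right) p{\left(\left(6 - 3\right) \left(1 + U\right) \right)} = \left(1 - 5\right) \frac{4 + \left(6 - 3\right) \left(1 + 3\right)}{2 \left(6 - 3\right) \left(1 + 3\right)} = - 4 \frac{4 + 3 \cdot 4}{2 \cdot 3 \cdot 4} = - 4 \frac{4 + 12}{2 \cdot 12} = - 4 \cdot \frac{1}{2} \cdot \frac{1}{12} \cdot 16 = \left(-4\right) \frac{2}{3} = - \frac{8}{3}$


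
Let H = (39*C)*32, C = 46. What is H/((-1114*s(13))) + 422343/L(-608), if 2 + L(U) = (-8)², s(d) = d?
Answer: 235108155/34534 ≈ 6808.0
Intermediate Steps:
L(U) = 62 (L(U) = -2 + (-8)² = -2 + 64 = 62)
H = 57408 (H = (39*46)*32 = 1794*32 = 57408)
H/((-1114*s(13))) + 422343/L(-608) = 57408/((-1114*13)) + 422343/62 = 57408/(-14482) + 422343*(1/62) = 57408*(-1/14482) + 422343/62 = -2208/557 + 422343/62 = 235108155/34534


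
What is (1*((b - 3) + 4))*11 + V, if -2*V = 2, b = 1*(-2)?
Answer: -12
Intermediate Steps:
b = -2
V = -1 (V = -½*2 = -1)
(1*((b - 3) + 4))*11 + V = (1*((-2 - 3) + 4))*11 - 1 = (1*(-5 + 4))*11 - 1 = (1*(-1))*11 - 1 = -1*11 - 1 = -11 - 1 = -12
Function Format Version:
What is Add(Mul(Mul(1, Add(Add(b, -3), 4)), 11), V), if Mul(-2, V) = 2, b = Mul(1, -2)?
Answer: -12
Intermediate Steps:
b = -2
V = -1 (V = Mul(Rational(-1, 2), 2) = -1)
Add(Mul(Mul(1, Add(Add(b, -3), 4)), 11), V) = Add(Mul(Mul(1, Add(Add(-2, -3), 4)), 11), -1) = Add(Mul(Mul(1, Add(-5, 4)), 11), -1) = Add(Mul(Mul(1, -1), 11), -1) = Add(Mul(-1, 11), -1) = Add(-11, -1) = -12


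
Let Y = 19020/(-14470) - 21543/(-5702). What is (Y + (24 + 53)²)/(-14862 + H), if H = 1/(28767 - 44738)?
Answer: -781609323018853/1958416739386382 ≈ -0.39910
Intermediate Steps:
H = -1/15971 (H = 1/(-15971) = -1/15971 ≈ -6.2614e-5)
Y = 20327517/8250794 (Y = 19020*(-1/14470) - 21543*(-1/5702) = -1902/1447 + 21543/5702 = 20327517/8250794 ≈ 2.4637)
(Y + (24 + 53)²)/(-14862 + H) = (20327517/8250794 + (24 + 53)²)/(-14862 - 1/15971) = (20327517/8250794 + 77²)/(-237361003/15971) = (20327517/8250794 + 5929)*(-15971/237361003) = (48939285143/8250794)*(-15971/237361003) = -781609323018853/1958416739386382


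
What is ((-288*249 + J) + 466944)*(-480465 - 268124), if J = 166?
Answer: -295990593422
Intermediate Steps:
((-288*249 + J) + 466944)*(-480465 - 268124) = ((-288*249 + 166) + 466944)*(-480465 - 268124) = ((-71712 + 166) + 466944)*(-748589) = (-71546 + 466944)*(-748589) = 395398*(-748589) = -295990593422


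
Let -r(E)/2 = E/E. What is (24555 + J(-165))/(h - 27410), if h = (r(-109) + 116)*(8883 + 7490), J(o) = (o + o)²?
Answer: 133455/1839112 ≈ 0.072565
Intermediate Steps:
r(E) = -2 (r(E) = -2*E/E = -2*1 = -2)
J(o) = 4*o² (J(o) = (2*o)² = 4*o²)
h = 1866522 (h = (-2 + 116)*(8883 + 7490) = 114*16373 = 1866522)
(24555 + J(-165))/(h - 27410) = (24555 + 4*(-165)²)/(1866522 - 27410) = (24555 + 4*27225)/1839112 = (24555 + 108900)*(1/1839112) = 133455*(1/1839112) = 133455/1839112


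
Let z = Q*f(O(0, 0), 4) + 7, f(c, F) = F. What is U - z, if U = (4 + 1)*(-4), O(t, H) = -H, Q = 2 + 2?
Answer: -43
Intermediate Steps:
Q = 4
U = -20 (U = 5*(-4) = -20)
z = 23 (z = 4*4 + 7 = 16 + 7 = 23)
U - z = -20 - 1*23 = -20 - 23 = -43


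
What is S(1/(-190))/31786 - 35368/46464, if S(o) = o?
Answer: -6674981987/8769121680 ≈ -0.76119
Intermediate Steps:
S(1/(-190))/31786 - 35368/46464 = 1/(-190*31786) - 35368/46464 = -1/190*1/31786 - 35368*1/46464 = -1/6039340 - 4421/5808 = -6674981987/8769121680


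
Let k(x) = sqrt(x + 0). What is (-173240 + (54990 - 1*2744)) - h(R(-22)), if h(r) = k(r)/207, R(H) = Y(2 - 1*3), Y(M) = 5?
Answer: -120994 - sqrt(5)/207 ≈ -1.2099e+5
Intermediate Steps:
k(x) = sqrt(x)
R(H) = 5
h(r) = sqrt(r)/207
(-173240 + (54990 - 1*2744)) - h(R(-22)) = (-173240 + (54990 - 1*2744)) - sqrt(5)/207 = (-173240 + (54990 - 2744)) - sqrt(5)/207 = (-173240 + 52246) - sqrt(5)/207 = -120994 - sqrt(5)/207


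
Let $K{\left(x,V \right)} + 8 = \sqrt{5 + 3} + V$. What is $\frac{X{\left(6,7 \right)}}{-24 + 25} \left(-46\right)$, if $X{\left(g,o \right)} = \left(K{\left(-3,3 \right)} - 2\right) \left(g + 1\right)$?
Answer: $2254 - 644 \sqrt{2} \approx 1343.2$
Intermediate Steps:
$K{\left(x,V \right)} = -8 + V + 2 \sqrt{2}$ ($K{\left(x,V \right)} = -8 + \left(\sqrt{5 + 3} + V\right) = -8 + \left(\sqrt{8} + V\right) = -8 + \left(2 \sqrt{2} + V\right) = -8 + \left(V + 2 \sqrt{2}\right) = -8 + V + 2 \sqrt{2}$)
$X{\left(g,o \right)} = \left(1 + g\right) \left(-7 + 2 \sqrt{2}\right)$ ($X{\left(g,o \right)} = \left(\left(-8 + 3 + 2 \sqrt{2}\right) - 2\right) \left(g + 1\right) = \left(\left(-5 + 2 \sqrt{2}\right) - 2\right) \left(1 + g\right) = \left(-7 + 2 \sqrt{2}\right) \left(1 + g\right) = \left(1 + g\right) \left(-7 + 2 \sqrt{2}\right)$)
$\frac{X{\left(6,7 \right)}}{-24 + 25} \left(-46\right) = \frac{-7 - 42 + 2 \sqrt{2} + 2 \cdot 6 \sqrt{2}}{-24 + 25} \left(-46\right) = \frac{-7 - 42 + 2 \sqrt{2} + 12 \sqrt{2}}{1} \left(-46\right) = 1 \left(-49 + 14 \sqrt{2}\right) \left(-46\right) = \left(-49 + 14 \sqrt{2}\right) \left(-46\right) = 2254 - 644 \sqrt{2}$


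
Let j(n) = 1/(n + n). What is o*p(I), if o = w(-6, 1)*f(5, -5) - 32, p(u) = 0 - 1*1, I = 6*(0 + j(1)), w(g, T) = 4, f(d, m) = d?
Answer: 12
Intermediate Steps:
j(n) = 1/(2*n)
I = 3 (I = 6*(0 + (1/2)/1) = 6*(0 + (1/2)*1) = 6*(0 + 1/2) = 6*(1/2) = 3)
p(u) = -1 (p(u) = 0 - 1 = -1)
o = -12 (o = 4*5 - 32 = 20 - 32 = -12)
o*p(I) = -12*(-1) = 12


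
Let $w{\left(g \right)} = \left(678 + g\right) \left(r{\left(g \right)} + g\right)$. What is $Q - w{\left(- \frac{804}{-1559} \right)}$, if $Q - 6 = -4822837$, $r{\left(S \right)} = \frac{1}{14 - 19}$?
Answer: $- \frac{58611598819121}{12152405} \approx -4.823 \cdot 10^{6}$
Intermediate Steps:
$r{\left(S \right)} = - \frac{1}{5}$ ($r{\left(S \right)} = \frac{1}{-5} = - \frac{1}{5}$)
$Q = -4822831$ ($Q = 6 - 4822837 = -4822831$)
$w{\left(g \right)} = \left(678 + g\right) \left(- \frac{1}{5} + g\right)$
$Q - w{\left(- \frac{804}{-1559} \right)} = -4822831 - \left(- \frac{678}{5} + \left(- \frac{804}{-1559}\right)^{2} + \frac{3389 \left(- \frac{804}{-1559}\right)}{5}\right) = -4822831 - \left(- \frac{678}{5} + \left(\left(-804\right) \left(- \frac{1}{1559}\right)\right)^{2} + \frac{3389 \left(\left(-804\right) \left(- \frac{1}{1559}\right)\right)}{5}\right) = -4822831 - \left(- \frac{678}{5} + \left(\frac{804}{1559}\right)^{2} + \frac{3389}{5} \cdot \frac{804}{1559}\right) = -4822831 - \left(- \frac{678}{5} + \frac{646416}{2430481} + \frac{2724756}{7795}\right) = -4822831 - \frac{2603260566}{12152405} = - \frac{58611598819121}{12152405}$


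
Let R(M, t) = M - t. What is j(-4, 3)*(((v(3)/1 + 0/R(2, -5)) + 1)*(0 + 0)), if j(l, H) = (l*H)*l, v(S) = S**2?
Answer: 0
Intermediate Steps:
j(l, H) = H*l**2 (j(l, H) = (H*l)*l = H*l**2)
j(-4, 3)*(((v(3)/1 + 0/R(2, -5)) + 1)*(0 + 0)) = (3*(-4)**2)*(((3**2/1 + 0/(2 - 1*(-5))) + 1)*(0 + 0)) = (3*16)*(((9*1 + 0/(2 + 5)) + 1)*0) = 48*(((9 + 0/7) + 1)*0) = 48*(((9 + 0*(1/7)) + 1)*0) = 48*(((9 + 0) + 1)*0) = 48*((9 + 1)*0) = 48*(10*0) = 48*0 = 0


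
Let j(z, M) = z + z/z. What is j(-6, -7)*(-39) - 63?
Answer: 132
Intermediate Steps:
j(z, M) = 1 + z (j(z, M) = z + 1 = 1 + z)
j(-6, -7)*(-39) - 63 = (1 - 6)*(-39) - 63 = -5*(-39) - 63 = 195 - 63 = 132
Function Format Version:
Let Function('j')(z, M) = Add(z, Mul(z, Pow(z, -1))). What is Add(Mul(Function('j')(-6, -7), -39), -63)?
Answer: 132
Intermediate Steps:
Function('j')(z, M) = Add(1, z) (Function('j')(z, M) = Add(z, 1) = Add(1, z))
Add(Mul(Function('j')(-6, -7), -39), -63) = Add(Mul(Add(1, -6), -39), -63) = Add(Mul(-5, -39), -63) = Add(195, -63) = 132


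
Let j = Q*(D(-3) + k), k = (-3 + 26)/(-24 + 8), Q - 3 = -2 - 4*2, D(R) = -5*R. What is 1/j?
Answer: -16/1519 ≈ -0.010533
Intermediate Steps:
Q = -7 (Q = 3 + (-2 - 4*2) = 3 + (-2 - 8) = 3 - 10 = -7)
k = -23/16 (k = 23/(-16) = 23*(-1/16) = -23/16 ≈ -1.4375)
j = -1519/16 (j = -7*(-5*(-3) - 23/16) = -7*(15 - 23/16) = -7*217/16 = -1519/16 ≈ -94.938)
1/j = 1/(-1519/16) = -16/1519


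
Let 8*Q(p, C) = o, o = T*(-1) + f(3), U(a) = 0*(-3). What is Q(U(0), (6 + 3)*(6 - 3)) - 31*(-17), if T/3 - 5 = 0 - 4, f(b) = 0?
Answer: 4213/8 ≈ 526.63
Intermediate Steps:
U(a) = 0
T = 3 (T = 15 + 3*(0 - 4) = 15 + 3*(-4) = 15 - 12 = 3)
o = -3 (o = 3*(-1) + 0 = -3 + 0 = -3)
Q(p, C) = -3/8 (Q(p, C) = (⅛)*(-3) = -3/8)
Q(U(0), (6 + 3)*(6 - 3)) - 31*(-17) = -3/8 - 31*(-17) = -3/8 + 527 = 4213/8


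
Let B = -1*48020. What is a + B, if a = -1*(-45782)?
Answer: -2238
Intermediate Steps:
B = -48020
a = 45782
a + B = 45782 - 48020 = -2238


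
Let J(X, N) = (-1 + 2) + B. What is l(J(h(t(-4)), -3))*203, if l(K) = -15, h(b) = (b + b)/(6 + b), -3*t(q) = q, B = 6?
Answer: -3045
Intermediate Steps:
t(q) = -q/3
h(b) = 2*b/(6 + b) (h(b) = (2*b)/(6 + b) = 2*b/(6 + b))
J(X, N) = 7 (J(X, N) = (-1 + 2) + 6 = 1 + 6 = 7)
l(J(h(t(-4)), -3))*203 = -15*203 = -3045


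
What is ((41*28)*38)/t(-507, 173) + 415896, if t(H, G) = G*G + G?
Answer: 6259672508/15051 ≈ 4.1590e+5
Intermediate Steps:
t(H, G) = G + G² (t(H, G) = G² + G = G + G²)
((41*28)*38)/t(-507, 173) + 415896 = ((41*28)*38)/((173*(1 + 173))) + 415896 = (1148*38)/((173*174)) + 415896 = 43624/30102 + 415896 = 43624*(1/30102) + 415896 = 21812/15051 + 415896 = 6259672508/15051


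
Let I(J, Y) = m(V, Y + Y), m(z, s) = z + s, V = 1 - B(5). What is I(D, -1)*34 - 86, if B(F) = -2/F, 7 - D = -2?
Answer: -532/5 ≈ -106.40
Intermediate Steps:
D = 9 (D = 7 - 1*(-2) = 7 + 2 = 9)
V = 7/5 (V = 1 - (-2)/5 = 1 - 1*(-⅖) = 1 + ⅖ = 7/5 ≈ 1.4000)
m(z, s) = s + z
I(J, Y) = 7/5 + 2*Y (I(J, Y) = (Y + Y) + 7/5 = 2*Y + 7/5 = 7/5 + 2*Y)
I(D, -1)*34 - 86 = (7/5 + 2*(-1))*34 - 86 = (7/5 - 2)*34 - 86 = -⅗*34 - 86 = -102/5 - 86 = -532/5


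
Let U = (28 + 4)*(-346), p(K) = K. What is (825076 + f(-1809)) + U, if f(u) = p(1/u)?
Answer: 1472533235/1809 ≈ 8.1400e+5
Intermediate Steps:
f(u) = 1/u
U = -11072 (U = 32*(-346) = -11072)
(825076 + f(-1809)) + U = (825076 + 1/(-1809)) - 11072 = (825076 - 1/1809) - 11072 = 1492562483/1809 - 11072 = 1472533235/1809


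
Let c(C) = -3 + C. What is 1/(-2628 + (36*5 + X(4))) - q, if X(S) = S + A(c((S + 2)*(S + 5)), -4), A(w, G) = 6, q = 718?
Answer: -1750485/2438 ≈ -718.00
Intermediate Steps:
X(S) = 6 + S (X(S) = S + 6 = 6 + S)
1/(-2628 + (36*5 + X(4))) - q = 1/(-2628 + (36*5 + (6 + 4))) - 1*718 = 1/(-2628 + (180 + 10)) - 718 = 1/(-2628 + 190) - 718 = 1/(-2438) - 718 = -1/2438 - 718 = -1750485/2438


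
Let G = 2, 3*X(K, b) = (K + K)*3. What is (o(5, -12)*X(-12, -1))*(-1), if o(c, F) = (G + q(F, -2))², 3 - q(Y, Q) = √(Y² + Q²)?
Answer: 4152 - 480*√37 ≈ 1232.3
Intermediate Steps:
X(K, b) = 2*K (X(K, b) = ((K + K)*3)/3 = ((2*K)*3)/3 = (6*K)/3 = 2*K)
q(Y, Q) = 3 - √(Q² + Y²) (q(Y, Q) = 3 - √(Y² + Q²) = 3 - √(Q² + Y²))
o(c, F) = (5 - √(4 + F²))² (o(c, F) = (2 + (3 - √((-2)² + F²)))² = (2 + (3 - √(4 + F²)))² = (5 - √(4 + F²))²)
(o(5, -12)*X(-12, -1))*(-1) = ((-5 + √(4 + (-12)²))²*(2*(-12)))*(-1) = ((-5 + √(4 + 144))²*(-24))*(-1) = ((-5 + √148)²*(-24))*(-1) = ((-5 + 2*√37)²*(-24))*(-1) = -24*(-5 + 2*√37)²*(-1) = 24*(-5 + 2*√37)²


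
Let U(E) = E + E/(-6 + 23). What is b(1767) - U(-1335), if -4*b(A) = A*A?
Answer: -52982793/68 ≈ -7.7916e+5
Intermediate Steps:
b(A) = -A**2/4 (b(A) = -A*A/4 = -A**2/4)
U(E) = 18*E/17 (U(E) = E + E/17 = 18*E/17)
b(1767) - U(-1335) = -1/4*1767**2 - 18*(-1335)/17 = -1/4*3122289 - 1*(-24030/17) = -3122289/4 + 24030/17 = -52982793/68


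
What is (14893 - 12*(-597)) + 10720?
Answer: 32777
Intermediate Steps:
(14893 - 12*(-597)) + 10720 = (14893 + 7164) + 10720 = 22057 + 10720 = 32777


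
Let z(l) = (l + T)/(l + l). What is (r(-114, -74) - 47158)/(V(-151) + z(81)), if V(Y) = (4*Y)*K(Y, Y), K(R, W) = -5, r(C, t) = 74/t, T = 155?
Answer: -3819879/244738 ≈ -15.608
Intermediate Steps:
z(l) = (155 + l)/(2*l) (z(l) = (l + 155)/(l + l) = (155 + l)/((2*l)) = (155 + l)*(1/(2*l)) = (155 + l)/(2*l))
V(Y) = -20*Y (V(Y) = (4*Y)*(-5) = -20*Y)
(r(-114, -74) - 47158)/(V(-151) + z(81)) = (74/(-74) - 47158)/(-20*(-151) + (1/2)*(155 + 81)/81) = (74*(-1/74) - 47158)/(3020 + (1/2)*(1/81)*236) = (-1 - 47158)/(3020 + 118/81) = -47159/244738/81 = -47159*81/244738 = -3819879/244738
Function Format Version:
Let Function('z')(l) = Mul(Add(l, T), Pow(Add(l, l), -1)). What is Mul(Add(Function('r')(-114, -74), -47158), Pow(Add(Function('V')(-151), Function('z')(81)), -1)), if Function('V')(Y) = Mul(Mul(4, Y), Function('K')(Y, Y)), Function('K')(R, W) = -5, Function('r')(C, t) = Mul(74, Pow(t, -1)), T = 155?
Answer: Rational(-3819879, 244738) ≈ -15.608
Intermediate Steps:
Function('z')(l) = Mul(Rational(1, 2), Pow(l, -1), Add(155, l)) (Function('z')(l) = Mul(Add(l, 155), Pow(Add(l, l), -1)) = Mul(Add(155, l), Pow(Mul(2, l), -1)) = Mul(Add(155, l), Mul(Rational(1, 2), Pow(l, -1))) = Mul(Rational(1, 2), Pow(l, -1), Add(155, l)))
Function('V')(Y) = Mul(-20, Y) (Function('V')(Y) = Mul(Mul(4, Y), -5) = Mul(-20, Y))
Mul(Add(Function('r')(-114, -74), -47158), Pow(Add(Function('V')(-151), Function('z')(81)), -1)) = Mul(Add(Mul(74, Pow(-74, -1)), -47158), Pow(Add(Mul(-20, -151), Mul(Rational(1, 2), Pow(81, -1), Add(155, 81))), -1)) = Mul(Add(Mul(74, Rational(-1, 74)), -47158), Pow(Add(3020, Mul(Rational(1, 2), Rational(1, 81), 236)), -1)) = Mul(Add(-1, -47158), Pow(Add(3020, Rational(118, 81)), -1)) = Mul(-47159, Pow(Rational(244738, 81), -1)) = Mul(-47159, Rational(81, 244738)) = Rational(-3819879, 244738)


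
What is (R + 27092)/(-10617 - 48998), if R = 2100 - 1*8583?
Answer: -20609/59615 ≈ -0.34570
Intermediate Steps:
R = -6483 (R = 2100 - 8583 = -6483)
(R + 27092)/(-10617 - 48998) = (-6483 + 27092)/(-10617 - 48998) = 20609/(-59615) = 20609*(-1/59615) = -20609/59615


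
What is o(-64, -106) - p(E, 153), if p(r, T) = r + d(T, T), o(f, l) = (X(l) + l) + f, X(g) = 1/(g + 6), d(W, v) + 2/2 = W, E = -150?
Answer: -17201/100 ≈ -172.01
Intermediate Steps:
d(W, v) = -1 + W
X(g) = 1/(6 + g)
o(f, l) = f + l + 1/(6 + l) (o(f, l) = (1/(6 + l) + l) + f = (l + 1/(6 + l)) + f = f + l + 1/(6 + l))
p(r, T) = -1 + T + r (p(r, T) = r + (-1 + T) = -1 + T + r)
o(-64, -106) - p(E, 153) = (1 + (6 - 106)*(-64 - 106))/(6 - 106) - (-1 + 153 - 150) = (1 - 100*(-170))/(-100) - 1*2 = -(1 + 17000)/100 - 2 = -1/100*17001 - 2 = -17001/100 - 2 = -17201/100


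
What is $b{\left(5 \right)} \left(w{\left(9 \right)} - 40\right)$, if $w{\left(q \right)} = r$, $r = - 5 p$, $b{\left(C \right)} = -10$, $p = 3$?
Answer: $550$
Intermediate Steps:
$r = -15$ ($r = \left(-5\right) 3 = -15$)
$w{\left(q \right)} = -15$
$b{\left(5 \right)} \left(w{\left(9 \right)} - 40\right) = - 10 \left(-15 - 40\right) = \left(-10\right) \left(-55\right) = 550$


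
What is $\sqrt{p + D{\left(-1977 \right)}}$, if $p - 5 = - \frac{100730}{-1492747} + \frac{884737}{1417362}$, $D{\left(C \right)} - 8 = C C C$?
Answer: $\frac{i \sqrt{34590273126120493519399867577858934}}{2115762873414} \approx 87904.0 i$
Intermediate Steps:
$D{\left(C \right)} = 8 + C^{3}$ ($D{\left(C \right)} = 8 + C C C = 8 + C^{2} C = 8 + C^{3}$)
$p = \frac{12042273743869}{2115762873414}$ ($p = 5 + \left(- \frac{100730}{-1492747} + \frac{884737}{1417362}\right) = 5 + \left(\left(-100730\right) \left(- \frac{1}{1492747}\right) + 884737 \cdot \frac{1}{1417362}\right) = 5 + \left(\frac{100730}{1492747} + \frac{884737}{1417362}\right) = 5 + \frac{1463459376799}{2115762873414} = \frac{12042273743869}{2115762873414} \approx 5.6917$)
$\sqrt{p + D{\left(-1977 \right)}} = \sqrt{\frac{12042273743869}{2115762873414} + \left(8 + \left(-1977\right)^{3}\right)} = \sqrt{\frac{12042273743869}{2115762873414} + \left(8 - 7727161833\right)} = \sqrt{\frac{12042273743869}{2115762873414} - 7727161825} = \sqrt{- \frac{16348842094154694476681}{2115762873414}} = \frac{i \sqrt{34590273126120493519399867577858934}}{2115762873414}$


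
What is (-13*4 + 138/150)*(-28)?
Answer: 35756/25 ≈ 1430.2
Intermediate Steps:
(-13*4 + 138/150)*(-28) = (-52 + 138*(1/150))*(-28) = (-52 + 23/25)*(-28) = -1277/25*(-28) = 35756/25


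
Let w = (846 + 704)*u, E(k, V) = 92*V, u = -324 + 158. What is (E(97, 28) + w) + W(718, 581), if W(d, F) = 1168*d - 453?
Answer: 583447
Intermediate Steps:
u = -166
W(d, F) = -453 + 1168*d
w = -257300 (w = (846 + 704)*(-166) = 1550*(-166) = -257300)
(E(97, 28) + w) + W(718, 581) = (92*28 - 257300) + (-453 + 1168*718) = (2576 - 257300) + (-453 + 838624) = -254724 + 838171 = 583447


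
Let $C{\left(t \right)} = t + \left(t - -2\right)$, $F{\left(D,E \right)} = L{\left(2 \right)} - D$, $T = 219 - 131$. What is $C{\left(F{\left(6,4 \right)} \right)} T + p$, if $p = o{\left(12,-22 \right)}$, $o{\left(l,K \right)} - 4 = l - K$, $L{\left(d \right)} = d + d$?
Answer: $-138$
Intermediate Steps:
$T = 88$ ($T = 219 - 131 = 88$)
$L{\left(d \right)} = 2 d$
$o{\left(l,K \right)} = 4 + l - K$ ($o{\left(l,K \right)} = 4 - \left(K - l\right) = 4 + l - K$)
$p = 38$ ($p = 4 + 12 - -22 = 4 + 12 + 22 = 38$)
$F{\left(D,E \right)} = 4 - D$ ($F{\left(D,E \right)} = 2 \cdot 2 - D = 4 - D$)
$C{\left(t \right)} = 2 + 2 t$ ($C{\left(t \right)} = t + \left(t + 2\right) = t + \left(2 + t\right) = 2 + 2 t$)
$C{\left(F{\left(6,4 \right)} \right)} T + p = \left(2 + 2 \left(4 - 6\right)\right) 88 + 38 = \left(2 + 2 \left(-2\right)\right) 88 + 38 = \left(2 - 4\right) 88 + 38 = \left(-2\right) 88 + 38 = -176 + 38 = -138$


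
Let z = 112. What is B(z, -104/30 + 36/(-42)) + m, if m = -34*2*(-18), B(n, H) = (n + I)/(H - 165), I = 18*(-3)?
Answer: 21755406/17779 ≈ 1223.7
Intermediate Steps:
I = -54
B(n, H) = (-54 + n)/(-165 + H) (B(n, H) = (n - 54)/(H - 165) = (-54 + n)/(-165 + H))
m = 1224 (m = -68*(-18) = 1224)
B(z, -104/30 + 36/(-42)) + m = (-54 + 112)/(-165 + (-104/30 + 36/(-42))) + 1224 = 58/(-165 + (-104*1/30 + 36*(-1/42))) + 1224 = 58/(-165 + (-52/15 - 6/7)) + 1224 = 58/(-165 - 454/105) + 1224 = 58/(-17779/105) + 1224 = -105/17779*58 + 1224 = -6090/17779 + 1224 = 21755406/17779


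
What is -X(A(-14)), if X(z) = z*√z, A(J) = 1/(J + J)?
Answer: I*√7/392 ≈ 0.0067494*I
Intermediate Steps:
A(J) = 1/(2*J)
X(z) = z^(3/2)
-X(A(-14)) = -((½)/(-14))^(3/2) = -((½)*(-1/14))^(3/2) = -(-1/28)^(3/2) = -(-1)*I*√7/392 = I*√7/392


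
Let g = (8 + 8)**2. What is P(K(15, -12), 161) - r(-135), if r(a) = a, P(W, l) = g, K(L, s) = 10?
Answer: 391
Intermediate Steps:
g = 256 (g = 16**2 = 256)
P(W, l) = 256
P(K(15, -12), 161) - r(-135) = 256 - 1*(-135) = 256 + 135 = 391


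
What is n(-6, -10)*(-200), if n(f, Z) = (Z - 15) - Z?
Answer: 3000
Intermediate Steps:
n(f, Z) = -15 (n(f, Z) = (-15 + Z) - Z = -15)
n(-6, -10)*(-200) = -15*(-200) = 3000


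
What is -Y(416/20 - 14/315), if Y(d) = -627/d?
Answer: 28215/934 ≈ 30.209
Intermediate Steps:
-Y(416/20 - 14/315) = -(-627)/(416/20 - 14/315) = -(-627)/(416*(1/20) - 14*1/315) = -(-627)/(104/5 - 2/45) = -(-627)/934/45 = -(-627)*45/934 = -1*(-28215/934) = 28215/934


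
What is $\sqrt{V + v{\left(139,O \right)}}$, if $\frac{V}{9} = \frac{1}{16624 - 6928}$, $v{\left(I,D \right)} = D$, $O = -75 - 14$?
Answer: $\frac{i \sqrt{58104290}}{808} \approx 9.4339 i$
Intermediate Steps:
$O = -89$
$V = \frac{3}{3232}$ ($V = \frac{9}{16624 - 6928} = \frac{9}{9696} = 9 \cdot \frac{1}{9696} = \frac{3}{3232} \approx 0.00092822$)
$\sqrt{V + v{\left(139,O \right)}} = \sqrt{\frac{3}{3232} - 89} = \sqrt{- \frac{287645}{3232}} = \frac{i \sqrt{58104290}}{808}$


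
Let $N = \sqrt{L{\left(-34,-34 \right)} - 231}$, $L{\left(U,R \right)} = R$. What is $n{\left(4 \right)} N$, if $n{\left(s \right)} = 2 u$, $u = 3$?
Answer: $6 i \sqrt{265} \approx 97.673 i$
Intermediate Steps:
$N = i \sqrt{265}$ ($N = \sqrt{-34 - 231} = \sqrt{-265} = i \sqrt{265} \approx 16.279 i$)
$n{\left(s \right)} = 6$ ($n{\left(s \right)} = 2 \cdot 3 = 6$)
$n{\left(4 \right)} N = 6 i \sqrt{265}$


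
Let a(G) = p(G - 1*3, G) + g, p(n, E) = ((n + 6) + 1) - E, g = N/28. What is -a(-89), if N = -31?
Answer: -81/28 ≈ -2.8929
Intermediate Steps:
g = -31/28 ≈ -1.1071
p(n, E) = 7 + n - E (p(n, E) = ((6 + n) + 1) - E = (7 + n) - E = 7 + n - E)
a(G) = 81/28 (a(G) = (7 + (G - 1*3) - G) - 31/28 = (7 + (G - 3) - G) - 31/28 = (7 + (-3 + G) - G) - 31/28 = 4 - 31/28 = 81/28)
-a(-89) = -1*81/28 = -81/28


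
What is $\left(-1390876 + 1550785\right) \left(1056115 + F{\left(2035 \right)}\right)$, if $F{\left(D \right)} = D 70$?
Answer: $191661330585$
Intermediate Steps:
$F{\left(D \right)} = 70 D$
$\left(-1390876 + 1550785\right) \left(1056115 + F{\left(2035 \right)}\right) = \left(-1390876 + 1550785\right) \left(1056115 + 70 \cdot 2035\right) = 159909 \left(1056115 + 142450\right) = 159909 \cdot 1198565 = 191661330585$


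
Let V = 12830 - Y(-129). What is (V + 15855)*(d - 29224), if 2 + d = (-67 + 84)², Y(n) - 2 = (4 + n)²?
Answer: -377859346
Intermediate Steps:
Y(n) = 2 + (4 + n)²
d = 287 (d = -2 + (-67 + 84)² = -2 + 17² = -2 + 289 = 287)
V = -2797 (V = 12830 - (2 + (4 - 129)²) = 12830 - (2 + (-125)²) = 12830 - (2 + 15625) = 12830 - 1*15627 = 12830 - 15627 = -2797)
(V + 15855)*(d - 29224) = (-2797 + 15855)*(287 - 29224) = 13058*(-28937) = -377859346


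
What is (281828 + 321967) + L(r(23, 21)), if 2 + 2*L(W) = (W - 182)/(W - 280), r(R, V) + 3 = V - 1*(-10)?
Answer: 21736595/36 ≈ 6.0379e+5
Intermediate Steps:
r(R, V) = 7 + V (r(R, V) = -3 + (V - 1*(-10)) = -3 + (V + 10) = -3 + (10 + V) = 7 + V)
L(W) = -1 + (-182 + W)/(2*(-280 + W)) (L(W) = -1 + ((W - 182)/(W - 280))/2 = -1 + ((-182 + W)/(-280 + W))/2 = -1 + (-182 + W)/(2*(-280 + W)))
(281828 + 321967) + L(r(23, 21)) = (281828 + 321967) + (378 - (7 + 21))/(2*(-280 + (7 + 21))) = 603795 + (378 - 1*28)/(2*(-280 + 28)) = 603795 + (½)*(378 - 28)/(-252) = 603795 + (½)*(-1/252)*350 = 603795 - 25/36 = 21736595/36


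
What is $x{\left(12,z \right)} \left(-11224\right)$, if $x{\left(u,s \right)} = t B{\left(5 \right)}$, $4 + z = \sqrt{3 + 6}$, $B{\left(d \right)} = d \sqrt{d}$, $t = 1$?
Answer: $- 56120 \sqrt{5} \approx -1.2549 \cdot 10^{5}$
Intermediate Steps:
$B{\left(d \right)} = d^{\frac{3}{2}}$
$z = -1$ ($z = -4 + \sqrt{3 + 6} = -4 + \sqrt{9} = -4 + 3 = -1$)
$x{\left(u,s \right)} = 5 \sqrt{5}$ ($x{\left(u,s \right)} = 1 \cdot 5^{\frac{3}{2}} = 1 \cdot 5 \sqrt{5} = 5 \sqrt{5}$)
$x{\left(12,z \right)} \left(-11224\right) = 5 \sqrt{5} \left(-11224\right) = - 56120 \sqrt{5}$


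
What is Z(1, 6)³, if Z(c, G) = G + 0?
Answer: 216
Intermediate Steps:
Z(c, G) = G
Z(1, 6)³ = 6³ = 216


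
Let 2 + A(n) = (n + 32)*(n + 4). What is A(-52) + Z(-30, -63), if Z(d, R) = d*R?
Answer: 2848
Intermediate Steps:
Z(d, R) = R*d
A(n) = -2 + (4 + n)*(32 + n) (A(n) = -2 + (n + 32)*(n + 4) = -2 + (32 + n)*(4 + n) = -2 + (4 + n)*(32 + n))
A(-52) + Z(-30, -63) = (126 + (-52)² + 36*(-52)) - 63*(-30) = (126 + 2704 - 1872) + 1890 = 958 + 1890 = 2848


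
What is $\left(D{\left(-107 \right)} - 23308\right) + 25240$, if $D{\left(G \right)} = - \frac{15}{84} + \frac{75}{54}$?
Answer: $\frac{487169}{252} \approx 1933.2$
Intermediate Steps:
$D{\left(G \right)} = \frac{305}{252}$ ($D{\left(G \right)} = \left(-15\right) \frac{1}{84} + 75 \cdot \frac{1}{54} = - \frac{5}{28} + \frac{25}{18} = \frac{305}{252}$)
$\left(D{\left(-107 \right)} - 23308\right) + 25240 = \left(\frac{305}{252} - 23308\right) + 25240 = - \frac{5873311}{252} + 25240 = \frac{487169}{252}$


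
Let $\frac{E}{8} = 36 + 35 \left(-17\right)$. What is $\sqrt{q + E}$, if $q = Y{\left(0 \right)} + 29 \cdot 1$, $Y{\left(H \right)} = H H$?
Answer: $i \sqrt{4443} \approx 66.656 i$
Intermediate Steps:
$Y{\left(H \right)} = H^{2}$
$q = 29$ ($q = 0^{2} + 29 \cdot 1 = 0 + 29 = 29$)
$E = -4472$ ($E = 8 \left(36 + 35 \left(-17\right)\right) = 8 \left(36 - 595\right) = 8 \left(-559\right) = -4472$)
$\sqrt{q + E} = \sqrt{29 - 4472} = \sqrt{-4443} = i \sqrt{4443}$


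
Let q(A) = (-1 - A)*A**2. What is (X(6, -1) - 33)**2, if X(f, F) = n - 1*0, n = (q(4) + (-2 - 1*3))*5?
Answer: 209764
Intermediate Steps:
q(A) = A**2*(-1 - A)
n = -425 (n = (4**2*(-1 - 1*4) + (-2 - 1*3))*5 = (16*(-1 - 4) + (-2 - 3))*5 = (16*(-5) - 5)*5 = (-80 - 5)*5 = -85*5 = -425)
X(f, F) = -425 (X(f, F) = -425 - 1*0 = -425 + 0 = -425)
(X(6, -1) - 33)**2 = (-425 - 33)**2 = (-458)**2 = 209764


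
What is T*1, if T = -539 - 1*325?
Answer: -864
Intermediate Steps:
T = -864 (T = -539 - 325 = -864)
T*1 = -864*1 = -864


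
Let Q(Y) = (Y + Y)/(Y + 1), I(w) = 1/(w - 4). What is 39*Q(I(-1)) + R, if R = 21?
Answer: 3/2 ≈ 1.5000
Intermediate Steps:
I(w) = 1/(-4 + w)
Q(Y) = 2*Y/(1 + Y) (Q(Y) = (2*Y)/(1 + Y) = 2*Y/(1 + Y))
39*Q(I(-1)) + R = 39*(2/((-4 - 1)*(1 + 1/(-4 - 1)))) + 21 = 39*(2/(-5*(1 + 1/(-5)))) + 21 = 39*(2*(-⅕)/(1 - ⅕)) + 21 = 39*(2*(-⅕)/(⅘)) + 21 = 39*(2*(-⅕)*(5/4)) + 21 = 39*(-½) + 21 = -39/2 + 21 = 3/2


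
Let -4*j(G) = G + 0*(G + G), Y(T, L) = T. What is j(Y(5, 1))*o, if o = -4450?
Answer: 11125/2 ≈ 5562.5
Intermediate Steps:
j(G) = -G/4 (j(G) = -(G + 0*(G + G))/4 = -(G + 0*(2*G))/4 = -(G + 0)/4 = -G/4)
j(Y(5, 1))*o = -1/4*5*(-4450) = -5/4*(-4450) = 11125/2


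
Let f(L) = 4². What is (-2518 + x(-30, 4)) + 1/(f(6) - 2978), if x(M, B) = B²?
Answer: -7410925/2962 ≈ -2502.0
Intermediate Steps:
f(L) = 16
(-2518 + x(-30, 4)) + 1/(f(6) - 2978) = (-2518 + 4²) + 1/(16 - 2978) = (-2518 + 16) + 1/(-2962) = -2502 - 1/2962 = -7410925/2962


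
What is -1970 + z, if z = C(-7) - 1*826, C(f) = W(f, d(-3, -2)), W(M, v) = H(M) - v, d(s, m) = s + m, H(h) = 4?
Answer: -2787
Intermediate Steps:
d(s, m) = m + s
W(M, v) = 4 - v
C(f) = 9 (C(f) = 4 - (-2 - 3) = 4 - 1*(-5) = 4 + 5 = 9)
z = -817 (z = 9 - 1*826 = 9 - 826 = -817)
-1970 + z = -1970 - 817 = -2787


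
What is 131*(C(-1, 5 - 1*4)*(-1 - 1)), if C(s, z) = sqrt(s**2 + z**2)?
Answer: -262*sqrt(2) ≈ -370.52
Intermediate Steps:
131*(C(-1, 5 - 1*4)*(-1 - 1)) = 131*(sqrt((-1)**2 + (5 - 1*4)**2)*(-1 - 1)) = 131*(sqrt(1 + (5 - 4)**2)*(-2)) = 131*(sqrt(1 + 1**2)*(-2)) = 131*(sqrt(1 + 1)*(-2)) = 131*(sqrt(2)*(-2)) = 131*(-2*sqrt(2)) = -262*sqrt(2)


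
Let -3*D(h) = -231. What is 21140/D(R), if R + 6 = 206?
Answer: 3020/11 ≈ 274.55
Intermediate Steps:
R = 200 (R = -6 + 206 = 200)
D(h) = 77 (D(h) = -⅓*(-231) = 77)
21140/D(R) = 21140/77 = 21140*(1/77) = 3020/11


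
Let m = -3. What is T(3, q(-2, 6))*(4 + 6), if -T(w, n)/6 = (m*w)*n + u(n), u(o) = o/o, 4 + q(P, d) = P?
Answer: -3300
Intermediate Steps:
q(P, d) = -4 + P
u(o) = 1
T(w, n) = -6 + 18*n*w (T(w, n) = -6*((-3*w)*n + 1) = -6*(-3*n*w + 1) = -6*(1 - 3*n*w) = -6 + 18*n*w)
T(3, q(-2, 6))*(4 + 6) = (-6 + 18*(-4 - 2)*3)*(4 + 6) = (-6 + 18*(-6)*3)*10 = (-6 - 324)*10 = -330*10 = -3300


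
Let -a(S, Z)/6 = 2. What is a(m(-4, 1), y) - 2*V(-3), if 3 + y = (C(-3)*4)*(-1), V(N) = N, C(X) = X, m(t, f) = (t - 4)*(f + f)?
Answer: -6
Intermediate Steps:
m(t, f) = 2*f*(-4 + t) (m(t, f) = (-4 + t)*(2*f) = 2*f*(-4 + t))
y = 9 (y = -3 - 3*4*(-1) = -3 - 12*(-1) = -3 + 12 = 9)
a(S, Z) = -12 (a(S, Z) = -6*2 = -12)
a(m(-4, 1), y) - 2*V(-3) = -12 - 2*(-3) = -12 + 6 = -6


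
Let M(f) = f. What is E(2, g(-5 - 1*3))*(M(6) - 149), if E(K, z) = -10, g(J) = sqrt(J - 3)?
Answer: 1430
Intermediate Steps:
g(J) = sqrt(-3 + J)
E(2, g(-5 - 1*3))*(M(6) - 149) = -10*(6 - 149) = -10*(-143) = 1430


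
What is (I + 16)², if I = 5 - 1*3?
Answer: 324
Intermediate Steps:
I = 2 (I = 5 - 3 = 2)
(I + 16)² = (2 + 16)² = 18² = 324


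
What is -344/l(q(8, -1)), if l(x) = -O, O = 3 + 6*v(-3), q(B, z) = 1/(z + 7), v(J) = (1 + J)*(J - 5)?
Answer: 344/99 ≈ 3.4747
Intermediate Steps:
v(J) = (1 + J)*(-5 + J)
q(B, z) = 1/(7 + z)
O = 99 (O = 3 + 6*(-5 + (-3)² - 4*(-3)) = 3 + 6*(-5 + 9 + 12) = 3 + 6*16 = 3 + 96 = 99)
l(x) = -99 (l(x) = -1*99 = -99)
-344/l(q(8, -1)) = -344/(-99) = -344*(-1/99) = 344/99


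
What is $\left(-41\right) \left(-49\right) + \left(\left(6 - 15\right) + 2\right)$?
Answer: $2002$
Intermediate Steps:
$\left(-41\right) \left(-49\right) + \left(\left(6 - 15\right) + 2\right) = 2009 + \left(-9 + 2\right) = 2009 - 7 = 2002$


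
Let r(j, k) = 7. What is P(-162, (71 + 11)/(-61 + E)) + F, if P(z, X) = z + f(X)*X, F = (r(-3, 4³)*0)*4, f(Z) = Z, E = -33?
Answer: -356177/2209 ≈ -161.24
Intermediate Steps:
F = 0 (F = (7*0)*4 = 0*4 = 0)
P(z, X) = z + X² (P(z, X) = z + X*X = z + X²)
P(-162, (71 + 11)/(-61 + E)) + F = (-162 + ((71 + 11)/(-61 - 33))²) + 0 = (-162 + (82/(-94))²) + 0 = (-162 + (82*(-1/94))²) + 0 = (-162 + (-41/47)²) + 0 = (-162 + 1681/2209) + 0 = -356177/2209 + 0 = -356177/2209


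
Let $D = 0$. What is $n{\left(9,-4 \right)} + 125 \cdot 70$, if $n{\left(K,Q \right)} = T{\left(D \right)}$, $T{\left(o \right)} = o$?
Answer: $8750$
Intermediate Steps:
$n{\left(K,Q \right)} = 0$
$n{\left(9,-4 \right)} + 125 \cdot 70 = 0 + 125 \cdot 70 = 0 + 8750 = 8750$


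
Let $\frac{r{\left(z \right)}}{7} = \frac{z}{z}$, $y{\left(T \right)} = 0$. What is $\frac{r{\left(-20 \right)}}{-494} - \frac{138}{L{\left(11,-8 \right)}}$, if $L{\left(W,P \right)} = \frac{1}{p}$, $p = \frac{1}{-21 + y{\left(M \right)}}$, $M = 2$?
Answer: $\frac{22675}{3458} \approx 6.5573$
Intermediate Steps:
$p = - \frac{1}{21}$ ($p = \frac{1}{-21 + 0} = \frac{1}{-21} = - \frac{1}{21} \approx -0.047619$)
$r{\left(z \right)} = 7$ ($r{\left(z \right)} = 7 \frac{z}{z} = 7 \cdot 1 = 7$)
$L{\left(W,P \right)} = -21$ ($L{\left(W,P \right)} = \frac{1}{- \frac{1}{21}} = -21$)
$\frac{r{\left(-20 \right)}}{-494} - \frac{138}{L{\left(11,-8 \right)}} = \frac{7}{-494} - \frac{138}{-21} = 7 \left(- \frac{1}{494}\right) - - \frac{46}{7} = - \frac{7}{494} + \frac{46}{7} = \frac{22675}{3458}$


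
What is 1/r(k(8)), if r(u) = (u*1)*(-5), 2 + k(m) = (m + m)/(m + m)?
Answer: ⅕ ≈ 0.20000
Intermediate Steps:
k(m) = -1 (k(m) = -2 + (m + m)/(m + m) = -2 + (2*m)/((2*m)) = -2 + (2*m)*(1/(2*m)) = -2 + 1 = -1)
r(u) = -5*u (r(u) = u*(-5) = -5*u)
1/r(k(8)) = 1/(-5*(-1)) = 1/5 = ⅕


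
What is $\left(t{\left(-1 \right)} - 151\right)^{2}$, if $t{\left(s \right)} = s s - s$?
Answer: $22201$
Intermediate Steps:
$t{\left(s \right)} = s^{2} - s$
$\left(t{\left(-1 \right)} - 151\right)^{2} = \left(- (-1 - 1) - 151\right)^{2} = \left(\left(-1\right) \left(-2\right) - 151\right)^{2} = \left(2 - 151\right)^{2} = \left(-149\right)^{2} = 22201$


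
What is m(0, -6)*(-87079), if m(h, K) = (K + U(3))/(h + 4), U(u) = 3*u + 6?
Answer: -783711/4 ≈ -1.9593e+5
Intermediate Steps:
U(u) = 6 + 3*u
m(h, K) = (15 + K)/(4 + h) (m(h, K) = (K + (6 + 3*3))/(h + 4) = (K + (6 + 9))/(4 + h) = (K + 15)/(4 + h) = (15 + K)/(4 + h))
m(0, -6)*(-87079) = ((15 - 6)/(4 + 0))*(-87079) = (9/4)*(-87079) = -783711/4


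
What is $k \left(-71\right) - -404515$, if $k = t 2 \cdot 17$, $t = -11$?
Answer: $431069$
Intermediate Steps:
$k = -374$ ($k = \left(-11\right) 2 \cdot 17 = \left(-22\right) 17 = -374$)
$k \left(-71\right) - -404515 = \left(-374\right) \left(-71\right) - -404515 = 26554 + 404515 = 431069$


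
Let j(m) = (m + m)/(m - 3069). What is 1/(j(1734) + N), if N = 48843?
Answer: 445/21733979 ≈ 2.0475e-5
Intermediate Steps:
j(m) = 2*m/(-3069 + m) (j(m) = (2*m)/(-3069 + m) = 2*m/(-3069 + m))
1/(j(1734) + N) = 1/(2*1734/(-3069 + 1734) + 48843) = 1/(2*1734/(-1335) + 48843) = 1/(2*1734*(-1/1335) + 48843) = 1/(-1156/445 + 48843) = 1/(21733979/445) = 445/21733979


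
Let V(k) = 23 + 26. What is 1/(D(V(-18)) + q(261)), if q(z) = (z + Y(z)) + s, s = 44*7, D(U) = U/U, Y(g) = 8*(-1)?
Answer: 1/562 ≈ 0.0017794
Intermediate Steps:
Y(g) = -8
V(k) = 49
D(U) = 1
s = 308
q(z) = 300 + z (q(z) = (z - 8) + 308 = (-8 + z) + 308 = 300 + z)
1/(D(V(-18)) + q(261)) = 1/(1 + (300 + 261)) = 1/(1 + 561) = 1/562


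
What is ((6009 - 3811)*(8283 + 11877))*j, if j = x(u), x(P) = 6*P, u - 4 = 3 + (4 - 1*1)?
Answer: 2658700800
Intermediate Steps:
u = 10 (u = 4 + (3 + (4 - 1*1)) = 4 + (3 + (4 - 1)) = 4 + (3 + 3) = 4 + 6 = 10)
j = 60 (j = 6*10 = 60)
((6009 - 3811)*(8283 + 11877))*j = ((6009 - 3811)*(8283 + 11877))*60 = (2198*20160)*60 = 44311680*60 = 2658700800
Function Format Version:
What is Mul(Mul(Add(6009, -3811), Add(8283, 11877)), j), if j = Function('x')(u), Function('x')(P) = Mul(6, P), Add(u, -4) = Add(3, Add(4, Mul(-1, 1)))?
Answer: 2658700800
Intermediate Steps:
u = 10 (u = Add(4, Add(3, Add(4, Mul(-1, 1)))) = Add(4, Add(3, Add(4, -1))) = Add(4, Add(3, 3)) = Add(4, 6) = 10)
j = 60 (j = Mul(6, 10) = 60)
Mul(Mul(Add(6009, -3811), Add(8283, 11877)), j) = Mul(Mul(Add(6009, -3811), Add(8283, 11877)), 60) = Mul(Mul(2198, 20160), 60) = Mul(44311680, 60) = 2658700800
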